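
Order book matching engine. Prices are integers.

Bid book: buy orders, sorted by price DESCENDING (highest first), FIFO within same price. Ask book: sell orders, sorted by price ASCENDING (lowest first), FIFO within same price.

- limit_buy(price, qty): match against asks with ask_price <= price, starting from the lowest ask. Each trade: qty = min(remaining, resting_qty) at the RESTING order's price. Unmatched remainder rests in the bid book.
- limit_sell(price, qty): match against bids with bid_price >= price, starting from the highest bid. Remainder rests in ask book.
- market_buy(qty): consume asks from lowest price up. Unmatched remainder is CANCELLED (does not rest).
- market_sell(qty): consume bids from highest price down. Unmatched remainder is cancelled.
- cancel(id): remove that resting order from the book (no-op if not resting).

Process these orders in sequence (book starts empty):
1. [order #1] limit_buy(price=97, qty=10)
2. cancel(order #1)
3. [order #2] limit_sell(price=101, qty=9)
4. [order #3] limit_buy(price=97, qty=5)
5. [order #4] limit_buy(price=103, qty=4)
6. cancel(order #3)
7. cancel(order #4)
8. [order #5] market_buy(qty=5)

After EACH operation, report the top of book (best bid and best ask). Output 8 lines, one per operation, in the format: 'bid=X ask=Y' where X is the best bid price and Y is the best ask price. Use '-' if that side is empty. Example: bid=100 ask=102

After op 1 [order #1] limit_buy(price=97, qty=10): fills=none; bids=[#1:10@97] asks=[-]
After op 2 cancel(order #1): fills=none; bids=[-] asks=[-]
After op 3 [order #2] limit_sell(price=101, qty=9): fills=none; bids=[-] asks=[#2:9@101]
After op 4 [order #3] limit_buy(price=97, qty=5): fills=none; bids=[#3:5@97] asks=[#2:9@101]
After op 5 [order #4] limit_buy(price=103, qty=4): fills=#4x#2:4@101; bids=[#3:5@97] asks=[#2:5@101]
After op 6 cancel(order #3): fills=none; bids=[-] asks=[#2:5@101]
After op 7 cancel(order #4): fills=none; bids=[-] asks=[#2:5@101]
After op 8 [order #5] market_buy(qty=5): fills=#5x#2:5@101; bids=[-] asks=[-]

Answer: bid=97 ask=-
bid=- ask=-
bid=- ask=101
bid=97 ask=101
bid=97 ask=101
bid=- ask=101
bid=- ask=101
bid=- ask=-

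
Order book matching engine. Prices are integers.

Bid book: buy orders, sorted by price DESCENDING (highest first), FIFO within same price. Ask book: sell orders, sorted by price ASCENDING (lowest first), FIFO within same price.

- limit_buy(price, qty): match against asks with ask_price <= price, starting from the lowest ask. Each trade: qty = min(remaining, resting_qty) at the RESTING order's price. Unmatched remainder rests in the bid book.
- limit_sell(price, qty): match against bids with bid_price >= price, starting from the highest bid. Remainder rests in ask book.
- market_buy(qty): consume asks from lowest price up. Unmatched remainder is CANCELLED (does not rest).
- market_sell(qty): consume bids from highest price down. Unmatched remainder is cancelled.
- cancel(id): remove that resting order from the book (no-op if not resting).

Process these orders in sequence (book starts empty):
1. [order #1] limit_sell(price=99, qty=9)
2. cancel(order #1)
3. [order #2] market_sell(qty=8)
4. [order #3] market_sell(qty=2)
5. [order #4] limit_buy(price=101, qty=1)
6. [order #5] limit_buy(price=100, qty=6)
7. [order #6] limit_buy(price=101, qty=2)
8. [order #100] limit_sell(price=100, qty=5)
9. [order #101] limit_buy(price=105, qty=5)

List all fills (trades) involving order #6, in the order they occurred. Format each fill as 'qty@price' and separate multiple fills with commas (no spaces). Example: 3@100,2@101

After op 1 [order #1] limit_sell(price=99, qty=9): fills=none; bids=[-] asks=[#1:9@99]
After op 2 cancel(order #1): fills=none; bids=[-] asks=[-]
After op 3 [order #2] market_sell(qty=8): fills=none; bids=[-] asks=[-]
After op 4 [order #3] market_sell(qty=2): fills=none; bids=[-] asks=[-]
After op 5 [order #4] limit_buy(price=101, qty=1): fills=none; bids=[#4:1@101] asks=[-]
After op 6 [order #5] limit_buy(price=100, qty=6): fills=none; bids=[#4:1@101 #5:6@100] asks=[-]
After op 7 [order #6] limit_buy(price=101, qty=2): fills=none; bids=[#4:1@101 #6:2@101 #5:6@100] asks=[-]
After op 8 [order #100] limit_sell(price=100, qty=5): fills=#4x#100:1@101 #6x#100:2@101 #5x#100:2@100; bids=[#5:4@100] asks=[-]
After op 9 [order #101] limit_buy(price=105, qty=5): fills=none; bids=[#101:5@105 #5:4@100] asks=[-]

Answer: 2@101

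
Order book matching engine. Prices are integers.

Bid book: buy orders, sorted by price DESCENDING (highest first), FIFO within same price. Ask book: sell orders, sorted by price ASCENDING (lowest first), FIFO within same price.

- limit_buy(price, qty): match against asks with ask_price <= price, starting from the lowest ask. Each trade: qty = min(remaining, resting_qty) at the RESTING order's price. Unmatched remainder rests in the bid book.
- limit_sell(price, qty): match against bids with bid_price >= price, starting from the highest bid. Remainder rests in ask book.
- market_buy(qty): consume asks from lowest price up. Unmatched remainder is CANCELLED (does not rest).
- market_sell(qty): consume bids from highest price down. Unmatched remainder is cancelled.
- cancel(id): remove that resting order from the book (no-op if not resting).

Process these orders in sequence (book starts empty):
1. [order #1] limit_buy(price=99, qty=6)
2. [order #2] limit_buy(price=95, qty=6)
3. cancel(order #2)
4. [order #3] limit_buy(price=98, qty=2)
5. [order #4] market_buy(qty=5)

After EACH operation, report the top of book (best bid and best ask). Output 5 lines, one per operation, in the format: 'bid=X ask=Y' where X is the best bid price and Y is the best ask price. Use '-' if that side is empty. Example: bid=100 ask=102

After op 1 [order #1] limit_buy(price=99, qty=6): fills=none; bids=[#1:6@99] asks=[-]
After op 2 [order #2] limit_buy(price=95, qty=6): fills=none; bids=[#1:6@99 #2:6@95] asks=[-]
After op 3 cancel(order #2): fills=none; bids=[#1:6@99] asks=[-]
After op 4 [order #3] limit_buy(price=98, qty=2): fills=none; bids=[#1:6@99 #3:2@98] asks=[-]
After op 5 [order #4] market_buy(qty=5): fills=none; bids=[#1:6@99 #3:2@98] asks=[-]

Answer: bid=99 ask=-
bid=99 ask=-
bid=99 ask=-
bid=99 ask=-
bid=99 ask=-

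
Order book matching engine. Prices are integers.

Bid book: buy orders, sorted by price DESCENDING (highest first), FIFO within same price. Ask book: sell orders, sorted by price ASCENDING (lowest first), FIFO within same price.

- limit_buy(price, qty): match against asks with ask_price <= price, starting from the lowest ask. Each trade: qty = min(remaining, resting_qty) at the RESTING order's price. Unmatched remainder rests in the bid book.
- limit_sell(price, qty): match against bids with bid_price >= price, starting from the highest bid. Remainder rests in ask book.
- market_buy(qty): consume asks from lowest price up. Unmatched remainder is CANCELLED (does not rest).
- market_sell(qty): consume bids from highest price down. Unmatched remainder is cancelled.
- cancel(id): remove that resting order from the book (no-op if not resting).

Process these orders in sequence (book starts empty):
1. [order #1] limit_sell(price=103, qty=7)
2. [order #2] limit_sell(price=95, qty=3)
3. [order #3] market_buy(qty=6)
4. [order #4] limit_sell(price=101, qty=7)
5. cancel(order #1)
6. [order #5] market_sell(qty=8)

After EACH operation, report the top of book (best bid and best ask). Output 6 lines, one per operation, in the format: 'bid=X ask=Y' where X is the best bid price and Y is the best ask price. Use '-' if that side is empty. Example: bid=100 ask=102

Answer: bid=- ask=103
bid=- ask=95
bid=- ask=103
bid=- ask=101
bid=- ask=101
bid=- ask=101

Derivation:
After op 1 [order #1] limit_sell(price=103, qty=7): fills=none; bids=[-] asks=[#1:7@103]
After op 2 [order #2] limit_sell(price=95, qty=3): fills=none; bids=[-] asks=[#2:3@95 #1:7@103]
After op 3 [order #3] market_buy(qty=6): fills=#3x#2:3@95 #3x#1:3@103; bids=[-] asks=[#1:4@103]
After op 4 [order #4] limit_sell(price=101, qty=7): fills=none; bids=[-] asks=[#4:7@101 #1:4@103]
After op 5 cancel(order #1): fills=none; bids=[-] asks=[#4:7@101]
After op 6 [order #5] market_sell(qty=8): fills=none; bids=[-] asks=[#4:7@101]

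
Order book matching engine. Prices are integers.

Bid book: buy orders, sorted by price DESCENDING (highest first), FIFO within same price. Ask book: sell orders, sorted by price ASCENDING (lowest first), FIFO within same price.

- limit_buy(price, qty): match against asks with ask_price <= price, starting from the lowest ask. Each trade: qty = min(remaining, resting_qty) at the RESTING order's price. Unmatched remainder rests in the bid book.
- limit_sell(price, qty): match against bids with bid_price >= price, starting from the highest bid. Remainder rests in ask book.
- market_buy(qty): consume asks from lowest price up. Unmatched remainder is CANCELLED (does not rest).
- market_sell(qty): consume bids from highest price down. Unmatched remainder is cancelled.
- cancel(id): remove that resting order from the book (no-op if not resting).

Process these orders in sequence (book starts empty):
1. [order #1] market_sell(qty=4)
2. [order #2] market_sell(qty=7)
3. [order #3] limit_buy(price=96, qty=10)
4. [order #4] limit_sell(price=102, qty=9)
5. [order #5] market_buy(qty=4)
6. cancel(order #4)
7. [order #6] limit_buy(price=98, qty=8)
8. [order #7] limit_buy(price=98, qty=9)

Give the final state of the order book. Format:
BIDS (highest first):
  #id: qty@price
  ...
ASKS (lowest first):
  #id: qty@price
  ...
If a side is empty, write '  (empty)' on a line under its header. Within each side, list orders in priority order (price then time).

After op 1 [order #1] market_sell(qty=4): fills=none; bids=[-] asks=[-]
After op 2 [order #2] market_sell(qty=7): fills=none; bids=[-] asks=[-]
After op 3 [order #3] limit_buy(price=96, qty=10): fills=none; bids=[#3:10@96] asks=[-]
After op 4 [order #4] limit_sell(price=102, qty=9): fills=none; bids=[#3:10@96] asks=[#4:9@102]
After op 5 [order #5] market_buy(qty=4): fills=#5x#4:4@102; bids=[#3:10@96] asks=[#4:5@102]
After op 6 cancel(order #4): fills=none; bids=[#3:10@96] asks=[-]
After op 7 [order #6] limit_buy(price=98, qty=8): fills=none; bids=[#6:8@98 #3:10@96] asks=[-]
After op 8 [order #7] limit_buy(price=98, qty=9): fills=none; bids=[#6:8@98 #7:9@98 #3:10@96] asks=[-]

Answer: BIDS (highest first):
  #6: 8@98
  #7: 9@98
  #3: 10@96
ASKS (lowest first):
  (empty)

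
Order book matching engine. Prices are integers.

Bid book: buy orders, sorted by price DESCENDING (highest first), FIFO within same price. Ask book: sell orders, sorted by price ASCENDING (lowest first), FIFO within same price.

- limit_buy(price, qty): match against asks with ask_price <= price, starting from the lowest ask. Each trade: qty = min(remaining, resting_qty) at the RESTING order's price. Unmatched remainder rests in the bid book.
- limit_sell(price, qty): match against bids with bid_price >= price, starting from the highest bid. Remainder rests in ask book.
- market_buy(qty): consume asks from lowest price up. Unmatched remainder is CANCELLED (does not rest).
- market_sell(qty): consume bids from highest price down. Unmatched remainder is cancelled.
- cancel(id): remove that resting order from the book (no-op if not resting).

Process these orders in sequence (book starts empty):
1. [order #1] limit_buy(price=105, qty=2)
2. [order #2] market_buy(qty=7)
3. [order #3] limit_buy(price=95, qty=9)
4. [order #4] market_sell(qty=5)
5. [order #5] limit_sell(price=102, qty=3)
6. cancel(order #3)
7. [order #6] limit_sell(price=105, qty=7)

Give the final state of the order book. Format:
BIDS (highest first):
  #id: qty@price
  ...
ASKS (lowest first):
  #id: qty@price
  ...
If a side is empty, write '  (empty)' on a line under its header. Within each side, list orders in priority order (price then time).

Answer: BIDS (highest first):
  (empty)
ASKS (lowest first):
  #5: 3@102
  #6: 7@105

Derivation:
After op 1 [order #1] limit_buy(price=105, qty=2): fills=none; bids=[#1:2@105] asks=[-]
After op 2 [order #2] market_buy(qty=7): fills=none; bids=[#1:2@105] asks=[-]
After op 3 [order #3] limit_buy(price=95, qty=9): fills=none; bids=[#1:2@105 #3:9@95] asks=[-]
After op 4 [order #4] market_sell(qty=5): fills=#1x#4:2@105 #3x#4:3@95; bids=[#3:6@95] asks=[-]
After op 5 [order #5] limit_sell(price=102, qty=3): fills=none; bids=[#3:6@95] asks=[#5:3@102]
After op 6 cancel(order #3): fills=none; bids=[-] asks=[#5:3@102]
After op 7 [order #6] limit_sell(price=105, qty=7): fills=none; bids=[-] asks=[#5:3@102 #6:7@105]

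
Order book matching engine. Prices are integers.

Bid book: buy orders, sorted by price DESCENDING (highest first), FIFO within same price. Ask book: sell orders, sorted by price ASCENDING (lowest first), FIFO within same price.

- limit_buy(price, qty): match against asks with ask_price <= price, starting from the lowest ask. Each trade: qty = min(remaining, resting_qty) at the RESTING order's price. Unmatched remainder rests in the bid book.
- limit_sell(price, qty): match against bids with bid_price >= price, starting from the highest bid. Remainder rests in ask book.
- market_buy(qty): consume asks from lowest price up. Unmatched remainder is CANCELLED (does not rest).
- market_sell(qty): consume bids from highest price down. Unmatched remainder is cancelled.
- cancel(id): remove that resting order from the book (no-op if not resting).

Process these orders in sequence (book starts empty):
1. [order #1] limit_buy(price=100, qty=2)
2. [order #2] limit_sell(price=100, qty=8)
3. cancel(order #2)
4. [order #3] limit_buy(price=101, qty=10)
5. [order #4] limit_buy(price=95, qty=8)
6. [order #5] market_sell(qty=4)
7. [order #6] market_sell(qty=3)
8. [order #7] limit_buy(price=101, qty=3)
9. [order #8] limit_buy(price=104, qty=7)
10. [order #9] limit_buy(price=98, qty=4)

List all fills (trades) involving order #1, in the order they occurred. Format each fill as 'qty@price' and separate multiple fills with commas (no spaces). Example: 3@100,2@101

Answer: 2@100

Derivation:
After op 1 [order #1] limit_buy(price=100, qty=2): fills=none; bids=[#1:2@100] asks=[-]
After op 2 [order #2] limit_sell(price=100, qty=8): fills=#1x#2:2@100; bids=[-] asks=[#2:6@100]
After op 3 cancel(order #2): fills=none; bids=[-] asks=[-]
After op 4 [order #3] limit_buy(price=101, qty=10): fills=none; bids=[#3:10@101] asks=[-]
After op 5 [order #4] limit_buy(price=95, qty=8): fills=none; bids=[#3:10@101 #4:8@95] asks=[-]
After op 6 [order #5] market_sell(qty=4): fills=#3x#5:4@101; bids=[#3:6@101 #4:8@95] asks=[-]
After op 7 [order #6] market_sell(qty=3): fills=#3x#6:3@101; bids=[#3:3@101 #4:8@95] asks=[-]
After op 8 [order #7] limit_buy(price=101, qty=3): fills=none; bids=[#3:3@101 #7:3@101 #4:8@95] asks=[-]
After op 9 [order #8] limit_buy(price=104, qty=7): fills=none; bids=[#8:7@104 #3:3@101 #7:3@101 #4:8@95] asks=[-]
After op 10 [order #9] limit_buy(price=98, qty=4): fills=none; bids=[#8:7@104 #3:3@101 #7:3@101 #9:4@98 #4:8@95] asks=[-]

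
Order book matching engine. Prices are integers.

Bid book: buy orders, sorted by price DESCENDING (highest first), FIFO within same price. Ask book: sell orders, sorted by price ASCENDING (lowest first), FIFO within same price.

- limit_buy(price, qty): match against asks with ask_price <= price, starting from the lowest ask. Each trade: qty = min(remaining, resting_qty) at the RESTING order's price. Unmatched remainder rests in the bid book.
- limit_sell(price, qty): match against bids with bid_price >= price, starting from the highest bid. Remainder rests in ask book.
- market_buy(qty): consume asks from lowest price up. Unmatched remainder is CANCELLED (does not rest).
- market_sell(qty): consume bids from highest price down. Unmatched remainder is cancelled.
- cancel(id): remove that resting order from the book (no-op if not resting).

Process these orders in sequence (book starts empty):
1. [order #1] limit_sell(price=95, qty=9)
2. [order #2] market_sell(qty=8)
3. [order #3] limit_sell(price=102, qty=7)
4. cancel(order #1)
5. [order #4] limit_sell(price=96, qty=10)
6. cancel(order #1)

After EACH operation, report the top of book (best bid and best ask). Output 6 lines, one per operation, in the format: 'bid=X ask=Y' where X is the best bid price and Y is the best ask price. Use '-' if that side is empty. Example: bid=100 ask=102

Answer: bid=- ask=95
bid=- ask=95
bid=- ask=95
bid=- ask=102
bid=- ask=96
bid=- ask=96

Derivation:
After op 1 [order #1] limit_sell(price=95, qty=9): fills=none; bids=[-] asks=[#1:9@95]
After op 2 [order #2] market_sell(qty=8): fills=none; bids=[-] asks=[#1:9@95]
After op 3 [order #3] limit_sell(price=102, qty=7): fills=none; bids=[-] asks=[#1:9@95 #3:7@102]
After op 4 cancel(order #1): fills=none; bids=[-] asks=[#3:7@102]
After op 5 [order #4] limit_sell(price=96, qty=10): fills=none; bids=[-] asks=[#4:10@96 #3:7@102]
After op 6 cancel(order #1): fills=none; bids=[-] asks=[#4:10@96 #3:7@102]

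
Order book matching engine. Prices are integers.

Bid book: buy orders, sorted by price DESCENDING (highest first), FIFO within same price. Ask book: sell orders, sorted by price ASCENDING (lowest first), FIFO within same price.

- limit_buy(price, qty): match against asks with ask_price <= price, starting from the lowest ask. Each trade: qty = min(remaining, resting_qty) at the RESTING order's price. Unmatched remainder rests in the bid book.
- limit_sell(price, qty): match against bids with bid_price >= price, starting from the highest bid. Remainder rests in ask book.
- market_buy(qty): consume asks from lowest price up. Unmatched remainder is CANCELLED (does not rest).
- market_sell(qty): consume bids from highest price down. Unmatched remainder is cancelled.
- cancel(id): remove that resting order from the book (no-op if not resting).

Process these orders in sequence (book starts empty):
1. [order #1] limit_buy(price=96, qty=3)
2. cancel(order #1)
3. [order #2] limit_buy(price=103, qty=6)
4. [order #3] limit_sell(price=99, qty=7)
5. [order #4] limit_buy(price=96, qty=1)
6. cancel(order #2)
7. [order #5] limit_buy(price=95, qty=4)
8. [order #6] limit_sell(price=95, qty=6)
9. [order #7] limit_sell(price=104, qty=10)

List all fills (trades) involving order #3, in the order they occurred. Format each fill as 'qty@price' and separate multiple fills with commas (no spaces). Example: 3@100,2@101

After op 1 [order #1] limit_buy(price=96, qty=3): fills=none; bids=[#1:3@96] asks=[-]
After op 2 cancel(order #1): fills=none; bids=[-] asks=[-]
After op 3 [order #2] limit_buy(price=103, qty=6): fills=none; bids=[#2:6@103] asks=[-]
After op 4 [order #3] limit_sell(price=99, qty=7): fills=#2x#3:6@103; bids=[-] asks=[#3:1@99]
After op 5 [order #4] limit_buy(price=96, qty=1): fills=none; bids=[#4:1@96] asks=[#3:1@99]
After op 6 cancel(order #2): fills=none; bids=[#4:1@96] asks=[#3:1@99]
After op 7 [order #5] limit_buy(price=95, qty=4): fills=none; bids=[#4:1@96 #5:4@95] asks=[#3:1@99]
After op 8 [order #6] limit_sell(price=95, qty=6): fills=#4x#6:1@96 #5x#6:4@95; bids=[-] asks=[#6:1@95 #3:1@99]
After op 9 [order #7] limit_sell(price=104, qty=10): fills=none; bids=[-] asks=[#6:1@95 #3:1@99 #7:10@104]

Answer: 6@103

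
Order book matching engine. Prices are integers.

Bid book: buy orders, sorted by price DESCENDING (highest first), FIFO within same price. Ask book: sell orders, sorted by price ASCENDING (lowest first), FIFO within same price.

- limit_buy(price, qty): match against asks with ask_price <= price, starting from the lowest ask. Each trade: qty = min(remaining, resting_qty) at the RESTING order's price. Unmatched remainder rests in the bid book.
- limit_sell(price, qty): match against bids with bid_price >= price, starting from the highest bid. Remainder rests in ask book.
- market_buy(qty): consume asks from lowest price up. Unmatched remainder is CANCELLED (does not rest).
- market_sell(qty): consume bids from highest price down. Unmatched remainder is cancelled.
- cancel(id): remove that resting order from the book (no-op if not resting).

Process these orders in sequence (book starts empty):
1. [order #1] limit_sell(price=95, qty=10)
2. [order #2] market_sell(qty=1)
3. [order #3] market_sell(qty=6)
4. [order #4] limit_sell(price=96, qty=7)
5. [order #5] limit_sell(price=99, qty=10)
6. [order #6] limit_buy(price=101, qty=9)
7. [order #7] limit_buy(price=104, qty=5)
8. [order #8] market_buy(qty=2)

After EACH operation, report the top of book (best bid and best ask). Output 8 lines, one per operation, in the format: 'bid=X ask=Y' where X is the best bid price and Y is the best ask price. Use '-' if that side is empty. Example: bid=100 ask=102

Answer: bid=- ask=95
bid=- ask=95
bid=- ask=95
bid=- ask=95
bid=- ask=95
bid=- ask=95
bid=- ask=96
bid=- ask=96

Derivation:
After op 1 [order #1] limit_sell(price=95, qty=10): fills=none; bids=[-] asks=[#1:10@95]
After op 2 [order #2] market_sell(qty=1): fills=none; bids=[-] asks=[#1:10@95]
After op 3 [order #3] market_sell(qty=6): fills=none; bids=[-] asks=[#1:10@95]
After op 4 [order #4] limit_sell(price=96, qty=7): fills=none; bids=[-] asks=[#1:10@95 #4:7@96]
After op 5 [order #5] limit_sell(price=99, qty=10): fills=none; bids=[-] asks=[#1:10@95 #4:7@96 #5:10@99]
After op 6 [order #6] limit_buy(price=101, qty=9): fills=#6x#1:9@95; bids=[-] asks=[#1:1@95 #4:7@96 #5:10@99]
After op 7 [order #7] limit_buy(price=104, qty=5): fills=#7x#1:1@95 #7x#4:4@96; bids=[-] asks=[#4:3@96 #5:10@99]
After op 8 [order #8] market_buy(qty=2): fills=#8x#4:2@96; bids=[-] asks=[#4:1@96 #5:10@99]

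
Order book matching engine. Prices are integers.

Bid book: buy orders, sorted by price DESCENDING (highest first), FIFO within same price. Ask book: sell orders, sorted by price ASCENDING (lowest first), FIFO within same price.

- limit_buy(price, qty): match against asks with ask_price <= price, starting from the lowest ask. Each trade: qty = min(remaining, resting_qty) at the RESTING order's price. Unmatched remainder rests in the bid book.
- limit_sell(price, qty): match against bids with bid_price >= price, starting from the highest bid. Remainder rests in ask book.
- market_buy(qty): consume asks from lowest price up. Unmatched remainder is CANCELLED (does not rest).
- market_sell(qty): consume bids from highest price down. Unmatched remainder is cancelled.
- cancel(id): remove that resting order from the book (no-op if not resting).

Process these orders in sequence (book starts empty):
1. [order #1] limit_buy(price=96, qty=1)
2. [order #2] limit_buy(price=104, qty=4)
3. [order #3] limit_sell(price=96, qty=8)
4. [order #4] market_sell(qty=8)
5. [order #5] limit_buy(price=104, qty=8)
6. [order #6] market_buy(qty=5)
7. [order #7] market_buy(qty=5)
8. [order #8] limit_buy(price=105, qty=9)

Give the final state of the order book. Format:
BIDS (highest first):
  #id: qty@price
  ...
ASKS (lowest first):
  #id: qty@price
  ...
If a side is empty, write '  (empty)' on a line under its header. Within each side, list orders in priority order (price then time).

Answer: BIDS (highest first):
  #8: 9@105
  #5: 5@104
ASKS (lowest first):
  (empty)

Derivation:
After op 1 [order #1] limit_buy(price=96, qty=1): fills=none; bids=[#1:1@96] asks=[-]
After op 2 [order #2] limit_buy(price=104, qty=4): fills=none; bids=[#2:4@104 #1:1@96] asks=[-]
After op 3 [order #3] limit_sell(price=96, qty=8): fills=#2x#3:4@104 #1x#3:1@96; bids=[-] asks=[#3:3@96]
After op 4 [order #4] market_sell(qty=8): fills=none; bids=[-] asks=[#3:3@96]
After op 5 [order #5] limit_buy(price=104, qty=8): fills=#5x#3:3@96; bids=[#5:5@104] asks=[-]
After op 6 [order #6] market_buy(qty=5): fills=none; bids=[#5:5@104] asks=[-]
After op 7 [order #7] market_buy(qty=5): fills=none; bids=[#5:5@104] asks=[-]
After op 8 [order #8] limit_buy(price=105, qty=9): fills=none; bids=[#8:9@105 #5:5@104] asks=[-]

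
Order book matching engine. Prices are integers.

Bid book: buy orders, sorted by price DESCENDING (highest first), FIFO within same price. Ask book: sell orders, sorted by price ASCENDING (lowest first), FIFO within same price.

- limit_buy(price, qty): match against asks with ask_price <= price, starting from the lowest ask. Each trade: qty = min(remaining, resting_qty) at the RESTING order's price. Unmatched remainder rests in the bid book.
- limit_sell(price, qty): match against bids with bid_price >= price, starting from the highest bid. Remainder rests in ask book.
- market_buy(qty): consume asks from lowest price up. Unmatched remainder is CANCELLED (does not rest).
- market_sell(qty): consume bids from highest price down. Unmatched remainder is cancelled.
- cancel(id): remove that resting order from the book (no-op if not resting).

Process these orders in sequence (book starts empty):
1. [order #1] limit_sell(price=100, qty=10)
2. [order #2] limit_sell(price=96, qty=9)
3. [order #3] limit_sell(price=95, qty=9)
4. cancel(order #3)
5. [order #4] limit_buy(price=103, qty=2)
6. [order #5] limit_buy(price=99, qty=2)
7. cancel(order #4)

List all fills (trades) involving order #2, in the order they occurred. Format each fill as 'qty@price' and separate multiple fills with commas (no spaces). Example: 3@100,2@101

Answer: 2@96,2@96

Derivation:
After op 1 [order #1] limit_sell(price=100, qty=10): fills=none; bids=[-] asks=[#1:10@100]
After op 2 [order #2] limit_sell(price=96, qty=9): fills=none; bids=[-] asks=[#2:9@96 #1:10@100]
After op 3 [order #3] limit_sell(price=95, qty=9): fills=none; bids=[-] asks=[#3:9@95 #2:9@96 #1:10@100]
After op 4 cancel(order #3): fills=none; bids=[-] asks=[#2:9@96 #1:10@100]
After op 5 [order #4] limit_buy(price=103, qty=2): fills=#4x#2:2@96; bids=[-] asks=[#2:7@96 #1:10@100]
After op 6 [order #5] limit_buy(price=99, qty=2): fills=#5x#2:2@96; bids=[-] asks=[#2:5@96 #1:10@100]
After op 7 cancel(order #4): fills=none; bids=[-] asks=[#2:5@96 #1:10@100]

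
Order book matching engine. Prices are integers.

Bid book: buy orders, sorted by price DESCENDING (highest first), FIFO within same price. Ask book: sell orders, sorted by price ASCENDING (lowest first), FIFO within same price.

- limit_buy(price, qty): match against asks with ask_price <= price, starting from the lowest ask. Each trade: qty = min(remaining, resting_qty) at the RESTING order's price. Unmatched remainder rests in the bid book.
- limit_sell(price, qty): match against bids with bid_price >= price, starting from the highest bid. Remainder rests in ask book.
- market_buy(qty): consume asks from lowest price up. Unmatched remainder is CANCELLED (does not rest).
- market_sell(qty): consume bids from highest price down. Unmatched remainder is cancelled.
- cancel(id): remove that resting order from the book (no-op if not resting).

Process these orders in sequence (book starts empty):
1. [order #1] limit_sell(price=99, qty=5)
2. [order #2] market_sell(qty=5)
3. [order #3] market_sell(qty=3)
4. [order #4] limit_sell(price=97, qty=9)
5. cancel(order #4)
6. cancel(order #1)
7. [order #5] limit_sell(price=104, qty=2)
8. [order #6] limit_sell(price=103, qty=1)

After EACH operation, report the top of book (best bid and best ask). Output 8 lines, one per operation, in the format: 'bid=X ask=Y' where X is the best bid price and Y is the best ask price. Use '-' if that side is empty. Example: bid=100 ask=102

After op 1 [order #1] limit_sell(price=99, qty=5): fills=none; bids=[-] asks=[#1:5@99]
After op 2 [order #2] market_sell(qty=5): fills=none; bids=[-] asks=[#1:5@99]
After op 3 [order #3] market_sell(qty=3): fills=none; bids=[-] asks=[#1:5@99]
After op 4 [order #4] limit_sell(price=97, qty=9): fills=none; bids=[-] asks=[#4:9@97 #1:5@99]
After op 5 cancel(order #4): fills=none; bids=[-] asks=[#1:5@99]
After op 6 cancel(order #1): fills=none; bids=[-] asks=[-]
After op 7 [order #5] limit_sell(price=104, qty=2): fills=none; bids=[-] asks=[#5:2@104]
After op 8 [order #6] limit_sell(price=103, qty=1): fills=none; bids=[-] asks=[#6:1@103 #5:2@104]

Answer: bid=- ask=99
bid=- ask=99
bid=- ask=99
bid=- ask=97
bid=- ask=99
bid=- ask=-
bid=- ask=104
bid=- ask=103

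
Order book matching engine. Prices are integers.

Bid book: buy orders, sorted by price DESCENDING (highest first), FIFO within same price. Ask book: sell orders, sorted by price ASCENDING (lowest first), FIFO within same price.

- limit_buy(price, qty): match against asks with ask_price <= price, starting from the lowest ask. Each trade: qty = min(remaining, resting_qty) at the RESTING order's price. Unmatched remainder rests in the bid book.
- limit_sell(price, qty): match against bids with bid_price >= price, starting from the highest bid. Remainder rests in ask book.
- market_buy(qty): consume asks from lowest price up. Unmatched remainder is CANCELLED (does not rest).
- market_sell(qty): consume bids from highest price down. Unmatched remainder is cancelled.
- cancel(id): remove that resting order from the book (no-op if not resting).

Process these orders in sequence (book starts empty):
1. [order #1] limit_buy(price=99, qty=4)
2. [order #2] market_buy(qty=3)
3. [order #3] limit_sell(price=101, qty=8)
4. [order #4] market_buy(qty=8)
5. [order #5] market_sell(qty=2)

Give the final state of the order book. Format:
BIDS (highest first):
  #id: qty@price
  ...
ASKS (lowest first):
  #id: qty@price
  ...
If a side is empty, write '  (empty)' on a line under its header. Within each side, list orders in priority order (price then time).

Answer: BIDS (highest first):
  #1: 2@99
ASKS (lowest first):
  (empty)

Derivation:
After op 1 [order #1] limit_buy(price=99, qty=4): fills=none; bids=[#1:4@99] asks=[-]
After op 2 [order #2] market_buy(qty=3): fills=none; bids=[#1:4@99] asks=[-]
After op 3 [order #3] limit_sell(price=101, qty=8): fills=none; bids=[#1:4@99] asks=[#3:8@101]
After op 4 [order #4] market_buy(qty=8): fills=#4x#3:8@101; bids=[#1:4@99] asks=[-]
After op 5 [order #5] market_sell(qty=2): fills=#1x#5:2@99; bids=[#1:2@99] asks=[-]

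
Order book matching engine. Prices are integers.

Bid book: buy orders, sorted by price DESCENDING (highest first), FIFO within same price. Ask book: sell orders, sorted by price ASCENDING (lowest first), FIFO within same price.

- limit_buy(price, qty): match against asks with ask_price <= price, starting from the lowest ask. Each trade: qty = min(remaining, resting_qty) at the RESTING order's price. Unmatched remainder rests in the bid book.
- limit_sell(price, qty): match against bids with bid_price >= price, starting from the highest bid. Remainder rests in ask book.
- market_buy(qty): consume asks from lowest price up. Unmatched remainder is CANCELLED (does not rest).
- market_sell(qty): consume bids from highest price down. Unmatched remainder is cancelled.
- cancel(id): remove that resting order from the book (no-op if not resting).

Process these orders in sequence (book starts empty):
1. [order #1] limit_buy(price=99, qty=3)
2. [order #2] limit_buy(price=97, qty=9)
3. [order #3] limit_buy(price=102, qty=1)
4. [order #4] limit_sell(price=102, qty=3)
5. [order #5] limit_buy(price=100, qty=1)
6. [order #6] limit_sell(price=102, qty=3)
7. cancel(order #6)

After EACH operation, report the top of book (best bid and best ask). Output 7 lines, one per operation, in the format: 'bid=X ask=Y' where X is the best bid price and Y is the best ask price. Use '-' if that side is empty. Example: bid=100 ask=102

After op 1 [order #1] limit_buy(price=99, qty=3): fills=none; bids=[#1:3@99] asks=[-]
After op 2 [order #2] limit_buy(price=97, qty=9): fills=none; bids=[#1:3@99 #2:9@97] asks=[-]
After op 3 [order #3] limit_buy(price=102, qty=1): fills=none; bids=[#3:1@102 #1:3@99 #2:9@97] asks=[-]
After op 4 [order #4] limit_sell(price=102, qty=3): fills=#3x#4:1@102; bids=[#1:3@99 #2:9@97] asks=[#4:2@102]
After op 5 [order #5] limit_buy(price=100, qty=1): fills=none; bids=[#5:1@100 #1:3@99 #2:9@97] asks=[#4:2@102]
After op 6 [order #6] limit_sell(price=102, qty=3): fills=none; bids=[#5:1@100 #1:3@99 #2:9@97] asks=[#4:2@102 #6:3@102]
After op 7 cancel(order #6): fills=none; bids=[#5:1@100 #1:3@99 #2:9@97] asks=[#4:2@102]

Answer: bid=99 ask=-
bid=99 ask=-
bid=102 ask=-
bid=99 ask=102
bid=100 ask=102
bid=100 ask=102
bid=100 ask=102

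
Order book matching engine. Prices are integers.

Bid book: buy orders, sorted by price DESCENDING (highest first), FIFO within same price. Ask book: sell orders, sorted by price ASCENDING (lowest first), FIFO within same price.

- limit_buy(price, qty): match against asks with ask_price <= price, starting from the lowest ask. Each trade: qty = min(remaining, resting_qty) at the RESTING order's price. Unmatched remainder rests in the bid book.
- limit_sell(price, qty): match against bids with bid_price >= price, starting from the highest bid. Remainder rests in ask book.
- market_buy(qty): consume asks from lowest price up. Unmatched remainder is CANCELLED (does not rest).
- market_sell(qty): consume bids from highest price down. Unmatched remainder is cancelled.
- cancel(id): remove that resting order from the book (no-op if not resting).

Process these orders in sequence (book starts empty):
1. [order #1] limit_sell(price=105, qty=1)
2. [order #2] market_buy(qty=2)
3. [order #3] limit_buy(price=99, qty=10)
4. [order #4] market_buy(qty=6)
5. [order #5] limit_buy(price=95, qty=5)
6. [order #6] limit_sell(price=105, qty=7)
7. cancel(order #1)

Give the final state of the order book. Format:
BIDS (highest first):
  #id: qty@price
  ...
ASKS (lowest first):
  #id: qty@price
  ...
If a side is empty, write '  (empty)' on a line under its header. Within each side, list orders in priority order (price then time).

After op 1 [order #1] limit_sell(price=105, qty=1): fills=none; bids=[-] asks=[#1:1@105]
After op 2 [order #2] market_buy(qty=2): fills=#2x#1:1@105; bids=[-] asks=[-]
After op 3 [order #3] limit_buy(price=99, qty=10): fills=none; bids=[#3:10@99] asks=[-]
After op 4 [order #4] market_buy(qty=6): fills=none; bids=[#3:10@99] asks=[-]
After op 5 [order #5] limit_buy(price=95, qty=5): fills=none; bids=[#3:10@99 #5:5@95] asks=[-]
After op 6 [order #6] limit_sell(price=105, qty=7): fills=none; bids=[#3:10@99 #5:5@95] asks=[#6:7@105]
After op 7 cancel(order #1): fills=none; bids=[#3:10@99 #5:5@95] asks=[#6:7@105]

Answer: BIDS (highest first):
  #3: 10@99
  #5: 5@95
ASKS (lowest first):
  #6: 7@105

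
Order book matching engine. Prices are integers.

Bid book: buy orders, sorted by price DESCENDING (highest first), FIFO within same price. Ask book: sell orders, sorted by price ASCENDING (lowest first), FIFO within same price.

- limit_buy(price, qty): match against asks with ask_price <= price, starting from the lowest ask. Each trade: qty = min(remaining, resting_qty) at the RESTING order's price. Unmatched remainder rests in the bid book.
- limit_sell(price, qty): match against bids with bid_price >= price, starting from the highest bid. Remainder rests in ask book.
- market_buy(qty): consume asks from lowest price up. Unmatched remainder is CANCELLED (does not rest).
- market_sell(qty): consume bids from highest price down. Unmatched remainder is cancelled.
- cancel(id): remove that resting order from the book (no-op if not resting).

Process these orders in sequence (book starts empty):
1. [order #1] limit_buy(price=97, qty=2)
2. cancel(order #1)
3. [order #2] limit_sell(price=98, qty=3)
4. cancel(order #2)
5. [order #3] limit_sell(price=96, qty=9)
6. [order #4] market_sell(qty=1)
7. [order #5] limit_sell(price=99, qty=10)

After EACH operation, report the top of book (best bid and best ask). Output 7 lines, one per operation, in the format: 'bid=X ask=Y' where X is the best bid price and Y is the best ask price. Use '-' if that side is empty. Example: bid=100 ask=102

After op 1 [order #1] limit_buy(price=97, qty=2): fills=none; bids=[#1:2@97] asks=[-]
After op 2 cancel(order #1): fills=none; bids=[-] asks=[-]
After op 3 [order #2] limit_sell(price=98, qty=3): fills=none; bids=[-] asks=[#2:3@98]
After op 4 cancel(order #2): fills=none; bids=[-] asks=[-]
After op 5 [order #3] limit_sell(price=96, qty=9): fills=none; bids=[-] asks=[#3:9@96]
After op 6 [order #4] market_sell(qty=1): fills=none; bids=[-] asks=[#3:9@96]
After op 7 [order #5] limit_sell(price=99, qty=10): fills=none; bids=[-] asks=[#3:9@96 #5:10@99]

Answer: bid=97 ask=-
bid=- ask=-
bid=- ask=98
bid=- ask=-
bid=- ask=96
bid=- ask=96
bid=- ask=96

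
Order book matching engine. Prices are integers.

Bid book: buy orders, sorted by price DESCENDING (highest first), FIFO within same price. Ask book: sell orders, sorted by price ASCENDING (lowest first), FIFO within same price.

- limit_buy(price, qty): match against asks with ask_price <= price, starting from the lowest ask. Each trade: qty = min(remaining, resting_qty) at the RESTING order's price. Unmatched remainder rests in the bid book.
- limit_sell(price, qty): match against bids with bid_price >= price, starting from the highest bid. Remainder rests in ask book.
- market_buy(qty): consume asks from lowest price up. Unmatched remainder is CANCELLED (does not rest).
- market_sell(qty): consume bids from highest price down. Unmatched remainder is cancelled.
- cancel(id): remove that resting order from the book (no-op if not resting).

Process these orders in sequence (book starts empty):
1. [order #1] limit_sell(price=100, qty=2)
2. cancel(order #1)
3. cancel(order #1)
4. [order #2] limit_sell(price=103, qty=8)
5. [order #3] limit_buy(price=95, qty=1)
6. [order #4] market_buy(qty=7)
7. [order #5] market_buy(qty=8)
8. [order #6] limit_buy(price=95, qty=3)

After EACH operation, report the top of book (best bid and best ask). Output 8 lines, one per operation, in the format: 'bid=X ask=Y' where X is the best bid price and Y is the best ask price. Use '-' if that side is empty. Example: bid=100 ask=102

Answer: bid=- ask=100
bid=- ask=-
bid=- ask=-
bid=- ask=103
bid=95 ask=103
bid=95 ask=103
bid=95 ask=-
bid=95 ask=-

Derivation:
After op 1 [order #1] limit_sell(price=100, qty=2): fills=none; bids=[-] asks=[#1:2@100]
After op 2 cancel(order #1): fills=none; bids=[-] asks=[-]
After op 3 cancel(order #1): fills=none; bids=[-] asks=[-]
After op 4 [order #2] limit_sell(price=103, qty=8): fills=none; bids=[-] asks=[#2:8@103]
After op 5 [order #3] limit_buy(price=95, qty=1): fills=none; bids=[#3:1@95] asks=[#2:8@103]
After op 6 [order #4] market_buy(qty=7): fills=#4x#2:7@103; bids=[#3:1@95] asks=[#2:1@103]
After op 7 [order #5] market_buy(qty=8): fills=#5x#2:1@103; bids=[#3:1@95] asks=[-]
After op 8 [order #6] limit_buy(price=95, qty=3): fills=none; bids=[#3:1@95 #6:3@95] asks=[-]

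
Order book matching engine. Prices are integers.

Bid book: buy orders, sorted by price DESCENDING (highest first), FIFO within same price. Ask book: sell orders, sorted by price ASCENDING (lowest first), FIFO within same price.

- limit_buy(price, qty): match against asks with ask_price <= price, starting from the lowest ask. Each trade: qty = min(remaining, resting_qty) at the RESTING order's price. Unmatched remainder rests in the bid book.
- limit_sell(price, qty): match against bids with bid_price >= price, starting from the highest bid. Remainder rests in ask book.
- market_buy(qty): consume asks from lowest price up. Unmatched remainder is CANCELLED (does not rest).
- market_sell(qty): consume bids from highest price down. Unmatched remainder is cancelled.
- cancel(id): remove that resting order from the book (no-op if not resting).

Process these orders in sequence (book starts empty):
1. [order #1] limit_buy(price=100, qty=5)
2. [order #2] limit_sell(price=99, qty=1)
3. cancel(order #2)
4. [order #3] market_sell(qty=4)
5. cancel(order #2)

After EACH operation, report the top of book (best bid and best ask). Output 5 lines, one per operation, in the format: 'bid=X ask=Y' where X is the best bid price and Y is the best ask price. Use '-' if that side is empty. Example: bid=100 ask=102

After op 1 [order #1] limit_buy(price=100, qty=5): fills=none; bids=[#1:5@100] asks=[-]
After op 2 [order #2] limit_sell(price=99, qty=1): fills=#1x#2:1@100; bids=[#1:4@100] asks=[-]
After op 3 cancel(order #2): fills=none; bids=[#1:4@100] asks=[-]
After op 4 [order #3] market_sell(qty=4): fills=#1x#3:4@100; bids=[-] asks=[-]
After op 5 cancel(order #2): fills=none; bids=[-] asks=[-]

Answer: bid=100 ask=-
bid=100 ask=-
bid=100 ask=-
bid=- ask=-
bid=- ask=-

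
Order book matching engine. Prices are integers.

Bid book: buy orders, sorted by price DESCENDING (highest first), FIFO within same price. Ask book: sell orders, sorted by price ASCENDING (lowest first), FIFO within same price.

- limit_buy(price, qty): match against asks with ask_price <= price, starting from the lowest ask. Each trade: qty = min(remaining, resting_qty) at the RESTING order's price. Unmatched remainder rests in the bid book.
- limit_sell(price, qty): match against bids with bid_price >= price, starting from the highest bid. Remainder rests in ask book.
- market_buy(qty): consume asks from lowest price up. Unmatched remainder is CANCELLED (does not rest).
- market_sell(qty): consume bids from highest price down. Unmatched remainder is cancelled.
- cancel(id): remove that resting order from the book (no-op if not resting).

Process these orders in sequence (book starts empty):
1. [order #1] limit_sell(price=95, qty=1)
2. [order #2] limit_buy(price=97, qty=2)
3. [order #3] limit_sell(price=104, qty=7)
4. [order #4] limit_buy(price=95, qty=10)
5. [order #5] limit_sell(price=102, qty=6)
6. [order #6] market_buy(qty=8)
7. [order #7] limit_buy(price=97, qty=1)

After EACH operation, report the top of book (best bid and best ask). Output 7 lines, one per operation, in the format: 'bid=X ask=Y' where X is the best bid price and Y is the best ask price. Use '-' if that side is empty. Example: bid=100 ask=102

After op 1 [order #1] limit_sell(price=95, qty=1): fills=none; bids=[-] asks=[#1:1@95]
After op 2 [order #2] limit_buy(price=97, qty=2): fills=#2x#1:1@95; bids=[#2:1@97] asks=[-]
After op 3 [order #3] limit_sell(price=104, qty=7): fills=none; bids=[#2:1@97] asks=[#3:7@104]
After op 4 [order #4] limit_buy(price=95, qty=10): fills=none; bids=[#2:1@97 #4:10@95] asks=[#3:7@104]
After op 5 [order #5] limit_sell(price=102, qty=6): fills=none; bids=[#2:1@97 #4:10@95] asks=[#5:6@102 #3:7@104]
After op 6 [order #6] market_buy(qty=8): fills=#6x#5:6@102 #6x#3:2@104; bids=[#2:1@97 #4:10@95] asks=[#3:5@104]
After op 7 [order #7] limit_buy(price=97, qty=1): fills=none; bids=[#2:1@97 #7:1@97 #4:10@95] asks=[#3:5@104]

Answer: bid=- ask=95
bid=97 ask=-
bid=97 ask=104
bid=97 ask=104
bid=97 ask=102
bid=97 ask=104
bid=97 ask=104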